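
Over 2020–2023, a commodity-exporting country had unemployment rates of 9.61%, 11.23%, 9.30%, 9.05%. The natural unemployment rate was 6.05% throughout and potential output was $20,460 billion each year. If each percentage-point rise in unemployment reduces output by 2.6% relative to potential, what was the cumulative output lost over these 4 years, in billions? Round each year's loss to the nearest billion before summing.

$7,975 billion

Year 2020: gap = -2.6 × (9.61 - 6.05) = -9.256%, loss ≈ 20460 × 9.256/100 ≈ 1894.
Year 2021: gap = -2.6 × (11.23 - 6.05) = -13.468%, loss ≈ 20460 × 13.468/100 ≈ 2756.
Year 2022: gap = -2.6 × (9.3 - 6.05) = -8.45%, loss ≈ 20460 × 8.45/100 ≈ 1729.
Year 2023: gap = -2.6 × (9.05 - 6.05) = -7.8%, loss ≈ 20460 × 7.8/100 ≈ 1596.
Total lost output = 1894 + 2756 + 1729 + 1596 = 7975 billion.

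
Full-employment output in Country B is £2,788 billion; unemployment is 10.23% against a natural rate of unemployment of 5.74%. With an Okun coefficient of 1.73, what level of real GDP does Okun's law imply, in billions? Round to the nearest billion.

Unemployment gap = 10.23 - 5.74 = 4.49 points, so the output gap is -1.73 × 4.49 = -7.7677%.
Actual GDP = 2788 × (1 - 7.7677/100) = 2788 × 0.922323 ≈ 2571 billion.

£2,571 billion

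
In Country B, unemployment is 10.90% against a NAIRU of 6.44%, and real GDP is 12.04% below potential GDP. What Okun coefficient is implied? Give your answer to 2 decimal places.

Okun's law: output gap = -β × (u - u*).
-12.04 = -β × (10.9 - 6.44) = -β × 4.46, so β = 12.04/4.46 = 2.70.

β ≈ 2.70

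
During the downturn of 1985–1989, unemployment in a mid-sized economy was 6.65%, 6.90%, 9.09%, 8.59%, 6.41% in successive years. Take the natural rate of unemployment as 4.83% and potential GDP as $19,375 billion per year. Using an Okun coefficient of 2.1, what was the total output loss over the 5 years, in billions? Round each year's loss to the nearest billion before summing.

$5,489 billion

Year 1985: gap = -2.1 × (6.65 - 4.83) = -3.822%, loss ≈ 19375 × 3.822/100 ≈ 741.
Year 1986: gap = -2.1 × (6.9 - 4.83) = -4.347%, loss ≈ 19375 × 4.347/100 ≈ 842.
Year 1987: gap = -2.1 × (9.09 - 4.83) = -8.946%, loss ≈ 19375 × 8.946/100 ≈ 1733.
Year 1988: gap = -2.1 × (8.59 - 4.83) = -7.896%, loss ≈ 19375 × 7.896/100 ≈ 1530.
Year 1989: gap = -2.1 × (6.41 - 4.83) = -3.318%, loss ≈ 19375 × 3.318/100 ≈ 643.
Total lost output = 741 + 842 + 1733 + 1530 + 643 = 5489 billion.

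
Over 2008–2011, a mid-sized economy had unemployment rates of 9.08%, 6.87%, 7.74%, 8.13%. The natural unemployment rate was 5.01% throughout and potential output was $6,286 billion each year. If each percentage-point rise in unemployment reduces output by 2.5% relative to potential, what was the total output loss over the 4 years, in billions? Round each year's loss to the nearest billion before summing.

$1,851 billion

Year 2008: gap = -2.5 × (9.08 - 5.01) = -10.175%, loss ≈ 6286 × 10.175/100 ≈ 640.
Year 2009: gap = -2.5 × (6.87 - 5.01) = -4.65%, loss ≈ 6286 × 4.65/100 ≈ 292.
Year 2010: gap = -2.5 × (7.74 - 5.01) = -6.825%, loss ≈ 6286 × 6.825/100 ≈ 429.
Year 2011: gap = -2.5 × (8.13 - 5.01) = -7.8%, loss ≈ 6286 × 7.8/100 ≈ 490.
Total lost output = 640 + 292 + 429 + 490 = 1851 billion.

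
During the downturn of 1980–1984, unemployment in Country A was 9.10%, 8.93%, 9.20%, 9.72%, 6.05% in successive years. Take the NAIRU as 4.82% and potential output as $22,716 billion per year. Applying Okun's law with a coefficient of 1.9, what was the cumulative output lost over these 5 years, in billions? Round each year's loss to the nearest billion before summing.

$8,157 billion

Year 1980: gap = -1.9 × (9.1 - 4.82) = -8.132%, loss ≈ 22716 × 8.132/100 ≈ 1847.
Year 1981: gap = -1.9 × (8.93 - 4.82) = -7.809%, loss ≈ 22716 × 7.809/100 ≈ 1774.
Year 1982: gap = -1.9 × (9.2 - 4.82) = -8.322%, loss ≈ 22716 × 8.322/100 ≈ 1890.
Year 1983: gap = -1.9 × (9.72 - 4.82) = -9.31%, loss ≈ 22716 × 9.31/100 ≈ 2115.
Year 1984: gap = -1.9 × (6.05 - 4.82) = -2.337%, loss ≈ 22716 × 2.337/100 ≈ 531.
Total lost output = 1847 + 1774 + 1890 + 2115 + 531 = 8157 billion.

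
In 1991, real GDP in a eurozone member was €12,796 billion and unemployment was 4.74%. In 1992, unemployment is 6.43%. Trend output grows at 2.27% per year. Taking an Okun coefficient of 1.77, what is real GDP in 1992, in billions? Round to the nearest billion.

Δu = 6.43 - 4.74 = 1.69 points.
Okun's law (growth form): g_Y = g_Y* - β × Δu = 2.27 - 1.77 × (1.69) = 2.27 - 2.9913 = -0.7213%.
Real GDP in the next year = 12796 × (1 - 0.7213/100) = 12796 × 0.992787 ≈ 12704 billion.

€12,704 billion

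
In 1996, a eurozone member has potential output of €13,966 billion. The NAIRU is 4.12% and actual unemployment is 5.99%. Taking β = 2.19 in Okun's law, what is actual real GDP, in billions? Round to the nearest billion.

Unemployment gap = 5.99 - 4.12 = 1.87 points, so the output gap is -2.19 × 1.87 = -4.0953%.
Actual GDP = 13966 × (1 - 4.0953/100) = 13966 × 0.959047 ≈ 13394 billion.

€13,394 billion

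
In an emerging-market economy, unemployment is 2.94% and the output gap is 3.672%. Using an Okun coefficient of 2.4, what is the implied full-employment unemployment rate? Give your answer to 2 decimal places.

From Okun's law, u - u* = -(output gap)/β = -(3.672)/2.4 = -1.53 points.
So u* = 2.94 + 1.53 = 4.47%.

4.47%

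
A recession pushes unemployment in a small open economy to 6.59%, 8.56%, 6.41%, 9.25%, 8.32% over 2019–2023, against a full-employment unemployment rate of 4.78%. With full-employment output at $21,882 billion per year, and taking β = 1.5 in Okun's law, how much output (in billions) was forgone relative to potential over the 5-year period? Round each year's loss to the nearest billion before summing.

Year 2019: gap = -1.5 × (6.59 - 4.78) = -2.715%, loss ≈ 21882 × 2.715/100 ≈ 594.
Year 2020: gap = -1.5 × (8.56 - 4.78) = -5.67%, loss ≈ 21882 × 5.67/100 ≈ 1241.
Year 2021: gap = -1.5 × (6.41 - 4.78) = -2.445%, loss ≈ 21882 × 2.445/100 ≈ 535.
Year 2022: gap = -1.5 × (9.25 - 4.78) = -6.705%, loss ≈ 21882 × 6.705/100 ≈ 1467.
Year 2023: gap = -1.5 × (8.32 - 4.78) = -5.31%, loss ≈ 21882 × 5.31/100 ≈ 1162.
Total lost output = 594 + 1241 + 535 + 1467 + 1162 = 4999 billion.

$4,999 billion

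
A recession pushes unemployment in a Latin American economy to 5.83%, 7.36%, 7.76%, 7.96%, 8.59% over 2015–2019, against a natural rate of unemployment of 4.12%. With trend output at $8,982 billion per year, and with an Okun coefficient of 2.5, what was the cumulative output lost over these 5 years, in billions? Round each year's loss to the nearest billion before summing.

$3,795 billion

Year 2015: gap = -2.5 × (5.83 - 4.12) = -4.275%, loss ≈ 8982 × 4.275/100 ≈ 384.
Year 2016: gap = -2.5 × (7.36 - 4.12) = -8.1%, loss ≈ 8982 × 8.1/100 ≈ 728.
Year 2017: gap = -2.5 × (7.76 - 4.12) = -9.1%, loss ≈ 8982 × 9.1/100 ≈ 817.
Year 2018: gap = -2.5 × (7.96 - 4.12) = -9.6%, loss ≈ 8982 × 9.6/100 ≈ 862.
Year 2019: gap = -2.5 × (8.59 - 4.12) = -11.175%, loss ≈ 8982 × 11.175/100 ≈ 1004.
Total lost output = 384 + 728 + 817 + 862 + 1004 = 3795 billion.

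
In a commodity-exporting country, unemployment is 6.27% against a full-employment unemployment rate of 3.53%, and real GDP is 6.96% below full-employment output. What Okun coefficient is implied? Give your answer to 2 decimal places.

β ≈ 2.54

Okun's law: output gap = -β × (u - u*).
-6.96 = -β × (6.27 - 3.53) = -β × 2.74, so β = 6.96/2.74 = 2.54.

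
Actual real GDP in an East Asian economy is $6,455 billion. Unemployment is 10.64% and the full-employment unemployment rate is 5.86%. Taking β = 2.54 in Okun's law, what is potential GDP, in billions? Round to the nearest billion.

$7,347 billion

Unemployment gap = 10.64 - 5.86 = 4.78 points, so output gap = -2.54 × 4.78 = -12.1412%.
Since Y = Y* × (1 + gap/100), Y* = 6455/0.878588 ≈ 7347 billion.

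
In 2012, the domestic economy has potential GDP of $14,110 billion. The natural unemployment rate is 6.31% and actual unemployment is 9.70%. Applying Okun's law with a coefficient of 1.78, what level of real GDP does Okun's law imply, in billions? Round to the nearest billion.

Unemployment gap = 9.7 - 6.31 = 3.39 points, so the output gap is -1.78 × 3.39 = -6.0342%.
Actual GDP = 14110 × (1 - 6.0342/100) = 14110 × 0.939658 ≈ 13259 billion.

$13,259 billion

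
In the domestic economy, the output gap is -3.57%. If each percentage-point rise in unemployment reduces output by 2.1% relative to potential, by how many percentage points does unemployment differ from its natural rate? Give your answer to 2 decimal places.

Okun's law: output gap = -β × (u - u*), so u - u* = -(output gap)/β.
u - u* = -(-3.57)/2.1 = 1.7 percentage points.

1.70 percentage points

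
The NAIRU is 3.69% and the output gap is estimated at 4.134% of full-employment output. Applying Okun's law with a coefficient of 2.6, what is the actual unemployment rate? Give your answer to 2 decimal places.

From Okun's law, u - u* = -(output gap)/β = -(4.134)/2.6 = -1.59 points.
So u = 3.69 - 1.59 = 2.10%.

2.10%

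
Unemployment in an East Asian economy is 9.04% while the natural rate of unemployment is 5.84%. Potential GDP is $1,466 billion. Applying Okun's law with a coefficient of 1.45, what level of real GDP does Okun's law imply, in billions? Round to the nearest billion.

Unemployment gap = 9.04 - 5.84 = 3.2 points, so the output gap is -1.45 × 3.2 = -4.64%.
Actual GDP = 1466 × (1 - 4.64/100) = 1466 × 0.9536 ≈ 1398 billion.

$1,398 billion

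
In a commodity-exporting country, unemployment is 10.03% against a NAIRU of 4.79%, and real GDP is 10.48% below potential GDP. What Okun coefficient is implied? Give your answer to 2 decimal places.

Okun's law: output gap = -β × (u - u*).
-10.48 = -β × (10.03 - 4.79) = -β × 5.24, so β = 10.48/5.24 = 2.00.

β ≈ 2.00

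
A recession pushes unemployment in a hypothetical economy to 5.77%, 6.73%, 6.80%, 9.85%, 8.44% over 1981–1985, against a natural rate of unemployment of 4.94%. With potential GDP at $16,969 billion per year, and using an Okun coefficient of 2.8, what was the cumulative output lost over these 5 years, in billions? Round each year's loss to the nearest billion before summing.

$6,124 billion

Year 1981: gap = -2.8 × (5.77 - 4.94) = -2.324%, loss ≈ 16969 × 2.324/100 ≈ 394.
Year 1982: gap = -2.8 × (6.73 - 4.94) = -5.012%, loss ≈ 16969 × 5.012/100 ≈ 850.
Year 1983: gap = -2.8 × (6.8 - 4.94) = -5.208%, loss ≈ 16969 × 5.208/100 ≈ 884.
Year 1984: gap = -2.8 × (9.85 - 4.94) = -13.748%, loss ≈ 16969 × 13.748/100 ≈ 2333.
Year 1985: gap = -2.8 × (8.44 - 4.94) = -9.8%, loss ≈ 16969 × 9.8/100 ≈ 1663.
Total lost output = 394 + 850 + 884 + 2333 + 1663 = 6124 billion.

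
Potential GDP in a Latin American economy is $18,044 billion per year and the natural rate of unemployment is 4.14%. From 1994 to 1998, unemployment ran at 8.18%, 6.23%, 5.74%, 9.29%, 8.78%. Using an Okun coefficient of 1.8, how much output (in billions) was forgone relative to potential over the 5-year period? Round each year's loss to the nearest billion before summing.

Year 1994: gap = -1.8 × (8.18 - 4.14) = -7.272%, loss ≈ 18044 × 7.272/100 ≈ 1312.
Year 1995: gap = -1.8 × (6.23 - 4.14) = -3.762%, loss ≈ 18044 × 3.762/100 ≈ 679.
Year 1996: gap = -1.8 × (5.74 - 4.14) = -2.88%, loss ≈ 18044 × 2.88/100 ≈ 520.
Year 1997: gap = -1.8 × (9.29 - 4.14) = -9.27%, loss ≈ 18044 × 9.27/100 ≈ 1673.
Year 1998: gap = -1.8 × (8.78 - 4.14) = -8.352%, loss ≈ 18044 × 8.352/100 ≈ 1507.
Total lost output = 1312 + 679 + 520 + 1673 + 1507 = 5691 billion.

$5,691 billion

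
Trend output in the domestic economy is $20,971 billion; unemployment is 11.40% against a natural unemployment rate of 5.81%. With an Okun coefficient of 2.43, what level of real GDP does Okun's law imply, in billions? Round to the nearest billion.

$18,122 billion

Unemployment gap = 11.4 - 5.81 = 5.59 points, so the output gap is -2.43 × 5.59 = -13.5837%.
Actual GDP = 20971 × (1 - 13.5837/100) = 20971 × 0.864163 ≈ 18122 billion.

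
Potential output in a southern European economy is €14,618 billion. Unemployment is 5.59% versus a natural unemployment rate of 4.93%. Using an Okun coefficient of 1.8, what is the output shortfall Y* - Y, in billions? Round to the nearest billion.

Output gap = -1.8 × (5.59 - 4.93) = -1.8 × 0.66 = -1.188%.
Actual GDP ≈ 14618 × 0.98812 ≈ 14444 billion, so the shortfall is 14618 - 14444 = 174 billion.

€174 billion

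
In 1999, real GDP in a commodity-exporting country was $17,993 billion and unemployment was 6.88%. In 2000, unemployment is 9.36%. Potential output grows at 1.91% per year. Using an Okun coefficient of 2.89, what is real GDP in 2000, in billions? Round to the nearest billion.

Δu = 9.36 - 6.88 = 2.48 points.
Okun's law (growth form): g_Y = g_Y* - β × Δu = 1.91 - 2.89 × (2.48) = 1.91 - 7.1672 = -5.2572%.
Real GDP in the next year = 17993 × (1 - 5.2572/100) = 17993 × 0.947428 ≈ 17047 billion.

$17,047 billion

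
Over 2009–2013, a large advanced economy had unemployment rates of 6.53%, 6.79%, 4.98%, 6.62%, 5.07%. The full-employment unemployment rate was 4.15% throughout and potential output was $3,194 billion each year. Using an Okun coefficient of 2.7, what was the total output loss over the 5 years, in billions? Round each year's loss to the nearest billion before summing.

$797 billion

Year 2009: gap = -2.7 × (6.53 - 4.15) = -6.426%, loss ≈ 3194 × 6.426/100 ≈ 205.
Year 2010: gap = -2.7 × (6.79 - 4.15) = -7.128%, loss ≈ 3194 × 7.128/100 ≈ 228.
Year 2011: gap = -2.7 × (4.98 - 4.15) = -2.241%, loss ≈ 3194 × 2.241/100 ≈ 72.
Year 2012: gap = -2.7 × (6.62 - 4.15) = -6.669%, loss ≈ 3194 × 6.669/100 ≈ 213.
Year 2013: gap = -2.7 × (5.07 - 4.15) = -2.484%, loss ≈ 3194 × 2.484/100 ≈ 79.
Total lost output = 205 + 228 + 72 + 213 + 79 = 797 billion.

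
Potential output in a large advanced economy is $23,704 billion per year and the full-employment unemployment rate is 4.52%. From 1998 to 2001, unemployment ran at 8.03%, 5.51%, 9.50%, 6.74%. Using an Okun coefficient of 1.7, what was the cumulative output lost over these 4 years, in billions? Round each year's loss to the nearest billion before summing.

$4,715 billion

Year 1998: gap = -1.7 × (8.03 - 4.52) = -5.967%, loss ≈ 23704 × 5.967/100 ≈ 1414.
Year 1999: gap = -1.7 × (5.51 - 4.52) = -1.683%, loss ≈ 23704 × 1.683/100 ≈ 399.
Year 2000: gap = -1.7 × (9.5 - 4.52) = -8.466%, loss ≈ 23704 × 8.466/100 ≈ 2007.
Year 2001: gap = -1.7 × (6.74 - 4.52) = -3.774%, loss ≈ 23704 × 3.774/100 ≈ 895.
Total lost output = 1414 + 399 + 2007 + 895 = 4715 billion.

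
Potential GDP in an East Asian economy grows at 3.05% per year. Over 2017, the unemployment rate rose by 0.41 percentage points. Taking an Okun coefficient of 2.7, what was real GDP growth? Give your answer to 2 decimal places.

1.94%

Growth-rate Okun's law: g_Y = g_Y* - β × Δu.
g_Y = 3.05 - 2.7 × (0.41) = 3.05 - 1.107 = 1.943%, i.e. 1.94% to 2 d.p.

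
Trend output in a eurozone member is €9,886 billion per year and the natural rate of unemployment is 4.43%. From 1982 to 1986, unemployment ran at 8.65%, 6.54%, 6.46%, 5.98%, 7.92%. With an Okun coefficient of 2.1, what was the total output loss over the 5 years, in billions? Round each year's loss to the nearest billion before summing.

€2,782 billion

Year 1982: gap = -2.1 × (8.65 - 4.43) = -8.862%, loss ≈ 9886 × 8.862/100 ≈ 876.
Year 1983: gap = -2.1 × (6.54 - 4.43) = -4.431%, loss ≈ 9886 × 4.431/100 ≈ 438.
Year 1984: gap = -2.1 × (6.46 - 4.43) = -4.263%, loss ≈ 9886 × 4.263/100 ≈ 421.
Year 1985: gap = -2.1 × (5.98 - 4.43) = -3.255%, loss ≈ 9886 × 3.255/100 ≈ 322.
Year 1986: gap = -2.1 × (7.92 - 4.43) = -7.329%, loss ≈ 9886 × 7.329/100 ≈ 725.
Total lost output = 876 + 438 + 421 + 322 + 725 = 2782 billion.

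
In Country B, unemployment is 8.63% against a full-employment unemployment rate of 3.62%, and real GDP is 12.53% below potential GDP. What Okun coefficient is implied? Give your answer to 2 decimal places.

β ≈ 2.50

Okun's law: output gap = -β × (u - u*).
-12.53 = -β × (8.63 - 3.62) = -β × 5.01, so β = 12.53/5.01 = 2.50.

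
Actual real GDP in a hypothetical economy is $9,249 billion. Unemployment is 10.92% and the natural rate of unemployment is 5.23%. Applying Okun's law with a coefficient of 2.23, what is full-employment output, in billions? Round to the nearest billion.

Unemployment gap = 10.92 - 5.23 = 5.69 points, so output gap = -2.23 × 5.69 = -12.6887%.
Since Y = Y* × (1 + gap/100), Y* = 9249/0.873113 ≈ 10593 billion.

$10,593 billion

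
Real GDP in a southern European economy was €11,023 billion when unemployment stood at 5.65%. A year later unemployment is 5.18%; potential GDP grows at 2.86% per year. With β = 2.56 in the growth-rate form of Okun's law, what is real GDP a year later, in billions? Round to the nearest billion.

Δu = 5.18 - 5.65 = -0.47 points.
Okun's law (growth form): g_Y = g_Y* - β × Δu = 2.86 - 2.56 × (-0.47) = 2.86 + 1.2032 = 4.0632%.
Real GDP in the next year = 11023 × (1 + 4.0632/100) = 11023 × 1.040632 ≈ 11471 billion.

€11,471 billion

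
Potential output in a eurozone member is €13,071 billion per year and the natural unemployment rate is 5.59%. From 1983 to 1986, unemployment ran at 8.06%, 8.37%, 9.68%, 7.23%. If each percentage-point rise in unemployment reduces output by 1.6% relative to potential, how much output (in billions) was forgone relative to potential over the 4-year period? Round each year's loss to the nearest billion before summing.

€2,296 billion

Year 1983: gap = -1.6 × (8.06 - 5.59) = -3.952%, loss ≈ 13071 × 3.952/100 ≈ 517.
Year 1984: gap = -1.6 × (8.37 - 5.59) = -4.448%, loss ≈ 13071 × 4.448/100 ≈ 581.
Year 1985: gap = -1.6 × (9.68 - 5.59) = -6.544%, loss ≈ 13071 × 6.544/100 ≈ 855.
Year 1986: gap = -1.6 × (7.23 - 5.59) = -2.624%, loss ≈ 13071 × 2.624/100 ≈ 343.
Total lost output = 517 + 581 + 855 + 343 = 2296 billion.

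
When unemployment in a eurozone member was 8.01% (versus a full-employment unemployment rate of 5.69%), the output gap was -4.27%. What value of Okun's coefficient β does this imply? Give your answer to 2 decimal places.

β ≈ 1.84

Okun's law: output gap = -β × (u - u*).
-4.27 = -β × (8.01 - 5.69) = -β × 2.32, so β = 4.27/2.32 = 1.84.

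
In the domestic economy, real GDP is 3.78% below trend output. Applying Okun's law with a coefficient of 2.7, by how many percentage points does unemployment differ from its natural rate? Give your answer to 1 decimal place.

Okun's law: output gap = -β × (u - u*), so u - u* = -(output gap)/β.
u - u* = -(-3.78)/2.7 = 1.4 percentage points.

1.4 percentage points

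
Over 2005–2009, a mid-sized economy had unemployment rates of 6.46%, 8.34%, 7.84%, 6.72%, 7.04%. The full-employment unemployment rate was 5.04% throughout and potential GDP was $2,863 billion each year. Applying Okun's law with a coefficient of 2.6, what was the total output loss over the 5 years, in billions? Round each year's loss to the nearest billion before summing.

$834 billion

Year 2005: gap = -2.6 × (6.46 - 5.04) = -3.692%, loss ≈ 2863 × 3.692/100 ≈ 106.
Year 2006: gap = -2.6 × (8.34 - 5.04) = -8.58%, loss ≈ 2863 × 8.58/100 ≈ 246.
Year 2007: gap = -2.6 × (7.84 - 5.04) = -7.28%, loss ≈ 2863 × 7.28/100 ≈ 208.
Year 2008: gap = -2.6 × (6.72 - 5.04) = -4.368%, loss ≈ 2863 × 4.368/100 ≈ 125.
Year 2009: gap = -2.6 × (7.04 - 5.04) = -5.2%, loss ≈ 2863 × 5.2/100 ≈ 149.
Total lost output = 106 + 246 + 208 + 125 + 149 = 834 billion.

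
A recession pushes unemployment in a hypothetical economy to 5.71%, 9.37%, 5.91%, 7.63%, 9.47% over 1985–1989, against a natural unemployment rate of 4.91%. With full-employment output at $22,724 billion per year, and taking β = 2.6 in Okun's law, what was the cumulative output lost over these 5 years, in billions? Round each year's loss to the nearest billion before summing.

$8,000 billion

Year 1985: gap = -2.6 × (5.71 - 4.91) = -2.08%, loss ≈ 22724 × 2.08/100 ≈ 473.
Year 1986: gap = -2.6 × (9.37 - 4.91) = -11.596%, loss ≈ 22724 × 11.596/100 ≈ 2635.
Year 1987: gap = -2.6 × (5.91 - 4.91) = -2.6%, loss ≈ 22724 × 2.6/100 ≈ 591.
Year 1988: gap = -2.6 × (7.63 - 4.91) = -7.072%, loss ≈ 22724 × 7.072/100 ≈ 1607.
Year 1989: gap = -2.6 × (9.47 - 4.91) = -11.856%, loss ≈ 22724 × 11.856/100 ≈ 2694.
Total lost output = 473 + 2635 + 591 + 1607 + 2694 = 8000 billion.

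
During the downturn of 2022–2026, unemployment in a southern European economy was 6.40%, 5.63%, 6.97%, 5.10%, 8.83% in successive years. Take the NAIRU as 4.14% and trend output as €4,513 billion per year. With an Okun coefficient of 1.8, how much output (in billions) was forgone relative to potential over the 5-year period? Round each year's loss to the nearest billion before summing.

€994 billion

Year 2022: gap = -1.8 × (6.4 - 4.14) = -4.068%, loss ≈ 4513 × 4.068/100 ≈ 184.
Year 2023: gap = -1.8 × (5.63 - 4.14) = -2.682%, loss ≈ 4513 × 2.682/100 ≈ 121.
Year 2024: gap = -1.8 × (6.97 - 4.14) = -5.094%, loss ≈ 4513 × 5.094/100 ≈ 230.
Year 2025: gap = -1.8 × (5.1 - 4.14) = -1.728%, loss ≈ 4513 × 1.728/100 ≈ 78.
Year 2026: gap = -1.8 × (8.83 - 4.14) = -8.442%, loss ≈ 4513 × 8.442/100 ≈ 381.
Total lost output = 184 + 121 + 230 + 78 + 381 = 994 billion.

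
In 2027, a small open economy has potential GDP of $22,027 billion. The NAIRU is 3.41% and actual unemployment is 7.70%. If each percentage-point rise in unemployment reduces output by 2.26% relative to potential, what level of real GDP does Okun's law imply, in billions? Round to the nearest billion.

Unemployment gap = 7.7 - 3.41 = 4.29 points, so the output gap is -2.26 × 4.29 = -9.6954%.
Actual GDP = 22027 × (1 - 9.6954/100) = 22027 × 0.903046 ≈ 19891 billion.

$19,891 billion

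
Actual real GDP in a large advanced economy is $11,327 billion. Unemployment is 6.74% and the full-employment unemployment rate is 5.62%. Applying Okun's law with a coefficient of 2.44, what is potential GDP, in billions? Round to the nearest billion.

$11,645 billion

Unemployment gap = 6.74 - 5.62 = 1.12 points, so output gap = -2.44 × 1.12 = -2.7328%.
Since Y = Y* × (1 + gap/100), Y* = 11327/0.972672 ≈ 11645 billion.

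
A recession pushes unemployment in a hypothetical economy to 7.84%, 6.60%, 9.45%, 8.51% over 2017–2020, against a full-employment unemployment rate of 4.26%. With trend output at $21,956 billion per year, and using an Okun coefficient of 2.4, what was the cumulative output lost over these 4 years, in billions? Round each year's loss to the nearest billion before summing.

$8,094 billion

Year 2017: gap = -2.4 × (7.84 - 4.26) = -8.592%, loss ≈ 21956 × 8.592/100 ≈ 1886.
Year 2018: gap = -2.4 × (6.6 - 4.26) = -5.616%, loss ≈ 21956 × 5.616/100 ≈ 1233.
Year 2019: gap = -2.4 × (9.45 - 4.26) = -12.456%, loss ≈ 21956 × 12.456/100 ≈ 2735.
Year 2020: gap = -2.4 × (8.51 - 4.26) = -10.2%, loss ≈ 21956 × 10.2/100 ≈ 2240.
Total lost output = 1886 + 1233 + 2735 + 2240 = 8094 billion.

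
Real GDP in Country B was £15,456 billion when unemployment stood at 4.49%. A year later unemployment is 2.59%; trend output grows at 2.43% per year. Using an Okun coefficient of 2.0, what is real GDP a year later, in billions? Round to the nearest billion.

Δu = 2.59 - 4.49 = -1.9 points.
Okun's law (growth form): g_Y = g_Y* - β × Δu = 2.43 - 2.0 × (-1.90) = 2.43 + 3.8 = 6.23%.
Real GDP in the next year = 15456 × (1 + 6.23/100) = 15456 × 1.0623 ≈ 16419 billion.

£16,419 billion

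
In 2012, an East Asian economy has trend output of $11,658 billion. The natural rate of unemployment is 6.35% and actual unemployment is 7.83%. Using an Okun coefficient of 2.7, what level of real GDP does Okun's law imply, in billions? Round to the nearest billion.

$11,192 billion

Unemployment gap = 7.83 - 6.35 = 1.48 points, so the output gap is -2.7 × 1.48 = -3.996%.
Actual GDP = 11658 × (1 - 3.996/100) = 11658 × 0.96004 ≈ 11192 billion.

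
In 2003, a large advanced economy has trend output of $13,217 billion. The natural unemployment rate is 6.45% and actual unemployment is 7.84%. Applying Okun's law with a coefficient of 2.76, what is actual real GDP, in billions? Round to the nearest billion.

Unemployment gap = 7.84 - 6.45 = 1.39 points, so the output gap is -2.76 × 1.39 = -3.8364%.
Actual GDP = 13217 × (1 - 3.8364/100) = 13217 × 0.961636 ≈ 12710 billion.

$12,710 billion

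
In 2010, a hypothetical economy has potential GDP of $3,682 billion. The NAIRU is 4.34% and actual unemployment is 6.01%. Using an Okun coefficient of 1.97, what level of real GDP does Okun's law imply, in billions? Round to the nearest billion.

Unemployment gap = 6.01 - 4.34 = 1.67 points, so the output gap is -1.97 × 1.67 = -3.2899%.
Actual GDP = 3682 × (1 - 3.2899/100) = 3682 × 0.967101 ≈ 3561 billion.

$3,561 billion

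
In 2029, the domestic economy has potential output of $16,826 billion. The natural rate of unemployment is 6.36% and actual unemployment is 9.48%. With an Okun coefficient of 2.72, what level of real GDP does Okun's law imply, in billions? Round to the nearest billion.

Unemployment gap = 9.48 - 6.36 = 3.12 points, so the output gap is -2.72 × 3.12 = -8.4864%.
Actual GDP = 16826 × (1 - 8.4864/100) = 16826 × 0.915136 ≈ 15398 billion.

$15,398 billion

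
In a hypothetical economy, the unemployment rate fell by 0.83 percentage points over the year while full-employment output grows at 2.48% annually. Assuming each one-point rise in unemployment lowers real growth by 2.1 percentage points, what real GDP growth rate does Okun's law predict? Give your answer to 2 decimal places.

Growth-rate Okun's law: g_Y = g_Y* - β × Δu.
g_Y = 2.48 - 2.1 × (-0.83) = 2.48 + 1.743 = 4.223%, i.e. 4.22% to 2 d.p.

4.22%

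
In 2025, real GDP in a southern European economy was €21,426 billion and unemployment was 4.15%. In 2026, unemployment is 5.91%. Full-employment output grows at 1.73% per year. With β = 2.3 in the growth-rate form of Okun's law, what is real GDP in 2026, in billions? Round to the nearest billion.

€20,929 billion

Δu = 5.91 - 4.15 = 1.76 points.
Okun's law (growth form): g_Y = g_Y* - β × Δu = 1.73 - 2.3 × (1.76) = 1.73 - 4.048 = -2.318%.
Real GDP in the next year = 21426 × (1 - 2.318/100) = 21426 × 0.97682 ≈ 20929 billion.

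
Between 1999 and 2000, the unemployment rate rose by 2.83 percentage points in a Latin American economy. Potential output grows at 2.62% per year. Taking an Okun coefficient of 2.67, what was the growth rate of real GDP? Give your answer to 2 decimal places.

-4.94%

Growth-rate Okun's law: g_Y = g_Y* - β × Δu.
g_Y = 2.62 - 2.67 × (2.83) = 2.62 - 7.5561 = -4.9361%, i.e. -4.94% to 2 d.p.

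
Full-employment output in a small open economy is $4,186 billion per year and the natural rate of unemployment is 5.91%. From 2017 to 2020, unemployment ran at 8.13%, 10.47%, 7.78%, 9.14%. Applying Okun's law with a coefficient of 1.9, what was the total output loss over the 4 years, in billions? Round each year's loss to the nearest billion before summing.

$946 billion

Year 2017: gap = -1.9 × (8.13 - 5.91) = -4.218%, loss ≈ 4186 × 4.218/100 ≈ 177.
Year 2018: gap = -1.9 × (10.47 - 5.91) = -8.664%, loss ≈ 4186 × 8.664/100 ≈ 363.
Year 2019: gap = -1.9 × (7.78 - 5.91) = -3.553%, loss ≈ 4186 × 3.553/100 ≈ 149.
Year 2020: gap = -1.9 × (9.14 - 5.91) = -6.137%, loss ≈ 4186 × 6.137/100 ≈ 257.
Total lost output = 177 + 363 + 149 + 257 = 946 billion.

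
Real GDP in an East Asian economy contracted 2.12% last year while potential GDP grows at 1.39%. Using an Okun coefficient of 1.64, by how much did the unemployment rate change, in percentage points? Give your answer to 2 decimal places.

Growth-rate Okun's law: g_Y = g_Y* - β × Δu, so Δu = (g_Y* - g_Y)/β.
Δu = (1.39 + 2.12)/1.64 = 3.51/1.64 = 2.14 percentage points.

2.14 percentage points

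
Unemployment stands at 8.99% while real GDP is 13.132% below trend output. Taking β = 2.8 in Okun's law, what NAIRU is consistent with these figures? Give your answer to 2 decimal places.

From Okun's law, u - u* = -(output gap)/β = -(-13.132)/2.8 = 4.69 points.
So u* = 8.99 - 4.69 = 4.30%.

4.30%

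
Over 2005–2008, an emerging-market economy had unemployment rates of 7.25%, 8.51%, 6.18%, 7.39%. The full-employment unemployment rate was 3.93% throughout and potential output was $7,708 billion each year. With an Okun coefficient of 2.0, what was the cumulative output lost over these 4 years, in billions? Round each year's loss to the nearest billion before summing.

$2,098 billion

Year 2005: gap = -2.0 × (7.25 - 3.93) = -6.64%, loss ≈ 7708 × 6.64/100 ≈ 512.
Year 2006: gap = -2.0 × (8.51 - 3.93) = -9.16%, loss ≈ 7708 × 9.16/100 ≈ 706.
Year 2007: gap = -2.0 × (6.18 - 3.93) = -4.5%, loss ≈ 7708 × 4.5/100 ≈ 347.
Year 2008: gap = -2.0 × (7.39 - 3.93) = -6.92%, loss ≈ 7708 × 6.92/100 ≈ 533.
Total lost output = 512 + 706 + 347 + 533 = 2098 billion.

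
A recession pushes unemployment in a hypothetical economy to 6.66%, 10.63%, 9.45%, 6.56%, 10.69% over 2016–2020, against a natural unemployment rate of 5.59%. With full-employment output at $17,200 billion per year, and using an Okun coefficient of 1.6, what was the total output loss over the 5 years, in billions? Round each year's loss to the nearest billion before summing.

Year 2016: gap = -1.6 × (6.66 - 5.59) = -1.712%, loss ≈ 17200 × 1.712/100 ≈ 294.
Year 2017: gap = -1.6 × (10.63 - 5.59) = -8.064%, loss ≈ 17200 × 8.064/100 ≈ 1387.
Year 2018: gap = -1.6 × (9.45 - 5.59) = -6.176%, loss ≈ 17200 × 6.176/100 ≈ 1062.
Year 2019: gap = -1.6 × (6.56 - 5.59) = -1.552%, loss ≈ 17200 × 1.552/100 ≈ 267.
Year 2020: gap = -1.6 × (10.69 - 5.59) = -8.16%, loss ≈ 17200 × 8.16/100 ≈ 1404.
Total lost output = 294 + 1387 + 1062 + 267 + 1404 = 4414 billion.

$4,414 billion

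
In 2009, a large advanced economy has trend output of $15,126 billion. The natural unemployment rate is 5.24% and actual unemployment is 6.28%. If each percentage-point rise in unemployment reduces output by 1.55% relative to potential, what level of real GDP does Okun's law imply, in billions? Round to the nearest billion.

Unemployment gap = 6.28 - 5.24 = 1.04 points, so the output gap is -1.55 × 1.04 = -1.612%.
Actual GDP = 15126 × (1 - 1.612/100) = 15126 × 0.98388 ≈ 14882 billion.

$14,882 billion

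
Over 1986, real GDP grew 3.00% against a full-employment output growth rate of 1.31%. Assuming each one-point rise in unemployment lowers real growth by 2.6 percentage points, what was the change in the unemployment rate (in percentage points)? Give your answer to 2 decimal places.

Growth-rate Okun's law: g_Y = g_Y* - β × Δu, so Δu = (g_Y* - g_Y)/β.
Δu = (1.31 - 3)/2.6 = -1.69/2.6 = -0.65 percentage points.

-0.65 percentage points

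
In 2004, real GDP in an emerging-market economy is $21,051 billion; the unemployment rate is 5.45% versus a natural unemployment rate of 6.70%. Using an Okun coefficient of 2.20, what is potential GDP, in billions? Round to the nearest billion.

$20,488 billion

Unemployment gap = 5.45 - 6.7 = -1.25 points, so output gap = -2.2 × (-1.25) = 2.75%.
Since Y = Y* × (1 + gap/100), Y* = 21051/1.0275 ≈ 20488 billion.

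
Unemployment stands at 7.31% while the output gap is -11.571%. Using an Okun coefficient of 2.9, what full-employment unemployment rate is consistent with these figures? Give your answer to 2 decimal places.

From Okun's law, u - u* = -(output gap)/β = -(-11.571)/2.9 = 3.99 points.
So u* = 7.31 - 3.99 = 3.32%.

3.32%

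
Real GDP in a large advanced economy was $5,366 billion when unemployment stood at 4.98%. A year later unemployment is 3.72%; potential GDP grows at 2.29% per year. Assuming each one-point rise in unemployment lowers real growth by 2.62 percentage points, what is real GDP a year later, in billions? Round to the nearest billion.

$5,666 billion

Δu = 3.72 - 4.98 = -1.26 points.
Okun's law (growth form): g_Y = g_Y* - β × Δu = 2.29 - 2.62 × (-1.26) = 2.29 + 3.3012 = 5.5912%.
Real GDP in the next year = 5366 × (1 + 5.5912/100) = 5366 × 1.055912 ≈ 5666 billion.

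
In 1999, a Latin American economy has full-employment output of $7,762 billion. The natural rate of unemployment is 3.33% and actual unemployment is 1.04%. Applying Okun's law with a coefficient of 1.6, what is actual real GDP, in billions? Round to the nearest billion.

$8,046 billion

Unemployment gap = 1.04 - 3.33 = -2.29 points, so the output gap is -1.6 × (-2.29) = 3.664%.
Actual GDP = 7762 × (1 + 3.664/100) = 7762 × 1.03664 ≈ 8046 billion.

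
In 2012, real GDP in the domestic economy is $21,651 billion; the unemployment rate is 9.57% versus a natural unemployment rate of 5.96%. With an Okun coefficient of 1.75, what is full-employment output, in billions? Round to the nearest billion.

$23,111 billion

Unemployment gap = 9.57 - 5.96 = 3.61 points, so output gap = -1.75 × 3.61 = -6.3175%.
Since Y = Y* × (1 + gap/100), Y* = 21651/0.936825 ≈ 23111 billion.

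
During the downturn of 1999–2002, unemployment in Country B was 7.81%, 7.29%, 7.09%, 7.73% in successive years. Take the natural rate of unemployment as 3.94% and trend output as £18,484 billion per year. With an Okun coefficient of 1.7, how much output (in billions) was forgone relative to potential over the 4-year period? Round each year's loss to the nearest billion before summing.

£4,450 billion

Year 1999: gap = -1.7 × (7.81 - 3.94) = -6.579%, loss ≈ 18484 × 6.579/100 ≈ 1216.
Year 2000: gap = -1.7 × (7.29 - 3.94) = -5.695%, loss ≈ 18484 × 5.695/100 ≈ 1053.
Year 2001: gap = -1.7 × (7.09 - 3.94) = -5.355%, loss ≈ 18484 × 5.355/100 ≈ 990.
Year 2002: gap = -1.7 × (7.73 - 3.94) = -6.443%, loss ≈ 18484 × 6.443/100 ≈ 1191.
Total lost output = 1216 + 1053 + 990 + 1191 = 4450 billion.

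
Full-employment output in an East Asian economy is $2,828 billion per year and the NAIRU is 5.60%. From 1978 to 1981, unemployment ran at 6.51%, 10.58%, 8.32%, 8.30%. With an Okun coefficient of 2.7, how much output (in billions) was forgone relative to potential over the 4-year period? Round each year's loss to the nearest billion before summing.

$863 billion

Year 1978: gap = -2.7 × (6.51 - 5.6) = -2.457%, loss ≈ 2828 × 2.457/100 ≈ 69.
Year 1979: gap = -2.7 × (10.58 - 5.6) = -13.446%, loss ≈ 2828 × 13.446/100 ≈ 380.
Year 1980: gap = -2.7 × (8.32 - 5.6) = -7.344%, loss ≈ 2828 × 7.344/100 ≈ 208.
Year 1981: gap = -2.7 × (8.3 - 5.6) = -7.29%, loss ≈ 2828 × 7.29/100 ≈ 206.
Total lost output = 69 + 380 + 208 + 206 = 863 billion.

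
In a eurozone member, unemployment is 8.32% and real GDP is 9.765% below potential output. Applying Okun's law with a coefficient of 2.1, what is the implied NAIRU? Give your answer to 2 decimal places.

From Okun's law, u - u* = -(output gap)/β = -(-9.765)/2.1 = 4.65 points.
So u* = 8.32 - 4.65 = 3.67%.

3.67%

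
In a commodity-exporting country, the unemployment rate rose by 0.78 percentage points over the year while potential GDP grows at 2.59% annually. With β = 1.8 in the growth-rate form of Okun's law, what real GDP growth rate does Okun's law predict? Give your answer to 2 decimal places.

Growth-rate Okun's law: g_Y = g_Y* - β × Δu.
g_Y = 2.59 - 1.8 × (0.78) = 2.59 - 1.404 = 1.186%, i.e. 1.19% to 2 d.p.

1.19%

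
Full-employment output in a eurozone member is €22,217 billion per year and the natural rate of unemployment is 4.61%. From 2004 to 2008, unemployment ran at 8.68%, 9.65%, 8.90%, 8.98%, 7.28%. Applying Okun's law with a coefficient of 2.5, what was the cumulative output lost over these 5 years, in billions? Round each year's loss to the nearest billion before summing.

€11,353 billion

Year 2004: gap = -2.5 × (8.68 - 4.61) = -10.175%, loss ≈ 22217 × 10.175/100 ≈ 2261.
Year 2005: gap = -2.5 × (9.65 - 4.61) = -12.6%, loss ≈ 22217 × 12.6/100 ≈ 2799.
Year 2006: gap = -2.5 × (8.9 - 4.61) = -10.725%, loss ≈ 22217 × 10.725/100 ≈ 2383.
Year 2007: gap = -2.5 × (8.98 - 4.61) = -10.925%, loss ≈ 22217 × 10.925/100 ≈ 2427.
Year 2008: gap = -2.5 × (7.28 - 4.61) = -6.675%, loss ≈ 22217 × 6.675/100 ≈ 1483.
Total lost output = 2261 + 2799 + 2383 + 2427 + 1483 = 11353 billion.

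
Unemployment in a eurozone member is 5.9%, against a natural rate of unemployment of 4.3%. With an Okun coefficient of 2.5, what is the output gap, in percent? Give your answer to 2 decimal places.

-4.00%

The unemployment gap is 5.9 - 4.3 = 1.6 percentage points.
Okun's law gives an output gap of -2.5 × 1.6 = -4%, i.e. 4.00% below potential.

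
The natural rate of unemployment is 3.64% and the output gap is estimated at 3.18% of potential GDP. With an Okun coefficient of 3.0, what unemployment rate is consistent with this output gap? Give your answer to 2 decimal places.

2.58%

From Okun's law, u - u* = -(output gap)/β = -(3.18)/3.0 = -1.06 points.
So u = 3.64 - 1.06 = 2.58%.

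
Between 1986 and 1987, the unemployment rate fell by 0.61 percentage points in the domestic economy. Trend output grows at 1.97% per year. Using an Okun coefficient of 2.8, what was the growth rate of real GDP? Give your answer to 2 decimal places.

Growth-rate Okun's law: g_Y = g_Y* - β × Δu.
g_Y = 1.97 - 2.8 × (-0.61) = 1.97 + 1.708 = 3.678%, i.e. 3.68% to 2 d.p.

3.68%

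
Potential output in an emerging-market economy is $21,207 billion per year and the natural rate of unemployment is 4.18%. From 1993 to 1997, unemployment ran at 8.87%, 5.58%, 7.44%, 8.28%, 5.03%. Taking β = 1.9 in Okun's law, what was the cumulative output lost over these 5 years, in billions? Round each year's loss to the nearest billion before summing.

$5,762 billion

Year 1993: gap = -1.9 × (8.87 - 4.18) = -8.911%, loss ≈ 21207 × 8.911/100 ≈ 1890.
Year 1994: gap = -1.9 × (5.58 - 4.18) = -2.66%, loss ≈ 21207 × 2.66/100 ≈ 564.
Year 1995: gap = -1.9 × (7.44 - 4.18) = -6.194%, loss ≈ 21207 × 6.194/100 ≈ 1314.
Year 1996: gap = -1.9 × (8.28 - 4.18) = -7.79%, loss ≈ 21207 × 7.79/100 ≈ 1652.
Year 1997: gap = -1.9 × (5.03 - 4.18) = -1.615%, loss ≈ 21207 × 1.615/100 ≈ 342.
Total lost output = 1890 + 564 + 1314 + 1652 + 342 = 5762 billion.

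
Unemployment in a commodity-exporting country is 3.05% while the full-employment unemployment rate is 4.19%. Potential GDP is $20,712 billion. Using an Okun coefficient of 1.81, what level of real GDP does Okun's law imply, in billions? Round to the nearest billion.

$21,139 billion

Unemployment gap = 3.05 - 4.19 = -1.14 points, so the output gap is -1.81 × (-1.14) = 2.0634%.
Actual GDP = 20712 × (1 + 2.0634/100) = 20712 × 1.020634 ≈ 21139 billion.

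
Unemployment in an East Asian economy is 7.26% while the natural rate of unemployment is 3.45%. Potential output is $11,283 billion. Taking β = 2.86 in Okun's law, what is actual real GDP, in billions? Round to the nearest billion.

Unemployment gap = 7.26 - 3.45 = 3.81 points, so the output gap is -2.86 × 3.81 = -10.8966%.
Actual GDP = 11283 × (1 - 10.8966/100) = 11283 × 0.891034 ≈ 10054 billion.

$10,054 billion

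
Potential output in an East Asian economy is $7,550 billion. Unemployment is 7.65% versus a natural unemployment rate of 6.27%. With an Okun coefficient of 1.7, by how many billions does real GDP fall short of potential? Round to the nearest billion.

$177 billion

Output gap = -1.7 × (7.65 - 6.27) = -1.7 × 1.38 = -2.346%.
Actual GDP ≈ 7550 × 0.97654 ≈ 7373 billion, so the shortfall is 7550 - 7373 = 177 billion.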